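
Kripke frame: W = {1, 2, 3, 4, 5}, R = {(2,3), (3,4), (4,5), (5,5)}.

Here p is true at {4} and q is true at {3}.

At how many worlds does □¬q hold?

4

1: no successors, so □¬q holds vacuously. ✓
2: successors {3}; ¬q there: 3:F. ✗
3: successors {4}; ¬q there: 4:T. ✓
4: successors {5}; ¬q there: 5:T. ✓
5: successors {5}; ¬q there: 5:T. ✓
Satisfying worlds: {1, 3, 4, 5}.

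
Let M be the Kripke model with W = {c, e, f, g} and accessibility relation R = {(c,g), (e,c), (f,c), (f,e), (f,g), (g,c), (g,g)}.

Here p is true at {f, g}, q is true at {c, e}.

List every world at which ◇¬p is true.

{e, f, g}

c: successors {g}; ¬p there: g:F. ✗
e: successors {c}; ¬p there: c:T. ✓
f: successors {c, e, g}; ¬p there: c:T, e:T, g:F. ✓
g: successors {c, g}; ¬p there: c:T, g:F. ✓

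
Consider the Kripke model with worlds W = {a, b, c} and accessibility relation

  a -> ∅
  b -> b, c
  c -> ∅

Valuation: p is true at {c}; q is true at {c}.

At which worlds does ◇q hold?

a: no successors, so ◇q fails. ✗
b: successors {b, c}; q there: b:F, c:T. ✓
c: no successors, so ◇q fails. ✗

{b}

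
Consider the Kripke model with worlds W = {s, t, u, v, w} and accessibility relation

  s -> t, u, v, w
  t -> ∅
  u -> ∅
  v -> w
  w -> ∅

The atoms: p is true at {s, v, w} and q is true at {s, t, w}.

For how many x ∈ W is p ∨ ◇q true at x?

3

s: p is T, ◇q is T. ✓
t: p is F, ◇q is F. ✗
u: p is F, ◇q is F. ✗
v: p is T, ◇q is T. ✓
w: p is T, ◇q is F. ✓
Satisfying worlds: {s, v, w}.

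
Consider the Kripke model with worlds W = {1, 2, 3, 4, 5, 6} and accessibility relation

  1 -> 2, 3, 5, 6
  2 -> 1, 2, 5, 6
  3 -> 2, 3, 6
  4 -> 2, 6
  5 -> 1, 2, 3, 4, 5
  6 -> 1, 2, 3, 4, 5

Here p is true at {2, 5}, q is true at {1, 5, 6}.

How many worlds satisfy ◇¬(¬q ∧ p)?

6

1: successors {2, 3, 5, 6}; ¬(¬q ∧ p) there: 2:F, 3:T, 5:T, 6:T. ✓
2: successors {1, 2, 5, 6}; ¬(¬q ∧ p) there: 1:T, 2:F, 5:T, 6:T. ✓
3: successors {2, 3, 6}; ¬(¬q ∧ p) there: 2:F, 3:T, 6:T. ✓
4: successors {2, 6}; ¬(¬q ∧ p) there: 2:F, 6:T. ✓
5: successors {1, 2, 3, 4, 5}; ¬(¬q ∧ p) there: 1:T, 2:F, 3:T, 4:T, 5:T. ✓
6: successors {1, 2, 3, 4, 5}; ¬(¬q ∧ p) there: 1:T, 2:F, 3:T, 4:T, 5:T. ✓
Satisfying worlds: {1, 2, 3, 4, 5, 6}.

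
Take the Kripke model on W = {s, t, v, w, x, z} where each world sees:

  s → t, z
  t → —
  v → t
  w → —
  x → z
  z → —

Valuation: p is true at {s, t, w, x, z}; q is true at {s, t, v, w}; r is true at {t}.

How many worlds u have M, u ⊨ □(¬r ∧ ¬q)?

s: successors {t, z}; ¬r ∧ ¬q there: t:F, z:T. ✗
t: no successors, so □(¬r ∧ ¬q) holds vacuously. ✓
v: successors {t}; ¬r ∧ ¬q there: t:F. ✗
w: no successors, so □(¬r ∧ ¬q) holds vacuously. ✓
x: successors {z}; ¬r ∧ ¬q there: z:T. ✓
z: no successors, so □(¬r ∧ ¬q) holds vacuously. ✓
Satisfying worlds: {t, w, x, z}.

4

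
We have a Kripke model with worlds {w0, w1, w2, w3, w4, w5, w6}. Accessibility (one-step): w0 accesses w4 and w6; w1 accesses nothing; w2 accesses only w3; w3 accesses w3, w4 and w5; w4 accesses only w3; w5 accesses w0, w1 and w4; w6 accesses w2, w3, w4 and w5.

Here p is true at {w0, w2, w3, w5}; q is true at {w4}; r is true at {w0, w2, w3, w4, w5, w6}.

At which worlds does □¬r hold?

w0: successors {w4, w6}; ¬r there: w4:F, w6:F. ✗
w1: no successors, so □¬r holds vacuously. ✓
w2: successors {w3}; ¬r there: w3:F. ✗
w3: successors {w3, w4, w5}; ¬r there: w3:F, w4:F, w5:F. ✗
w4: successors {w3}; ¬r there: w3:F. ✗
w5: successors {w0, w1, w4}; ¬r there: w0:F, w1:T, w4:F. ✗
w6: successors {w2, w3, w4, w5}; ¬r there: w2:F, w3:F, w4:F, w5:F. ✗

{w1}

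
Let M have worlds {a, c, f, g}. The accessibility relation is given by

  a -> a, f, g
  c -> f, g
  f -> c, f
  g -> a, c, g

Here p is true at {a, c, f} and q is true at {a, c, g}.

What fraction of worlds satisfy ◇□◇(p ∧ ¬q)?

a: successors {a, f, g}; □◇(p ∧ ¬q) there: a:F, f:T, g:F. ✓
c: successors {f, g}; □◇(p ∧ ¬q) there: f:T, g:F. ✓
f: successors {c, f}; □◇(p ∧ ¬q) there: c:F, f:T. ✓
g: successors {a, c, g}; □◇(p ∧ ¬q) there: a:F, c:F, g:F. ✗
That's 3 of 4 worlds, so 3/4.

3/4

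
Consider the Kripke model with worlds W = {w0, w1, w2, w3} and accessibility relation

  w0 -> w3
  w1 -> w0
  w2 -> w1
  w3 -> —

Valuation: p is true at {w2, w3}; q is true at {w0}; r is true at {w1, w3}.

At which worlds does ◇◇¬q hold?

{w1}

w0: successors {w3}; ◇¬q there: w3:F. ✗
w1: successors {w0}; ◇¬q there: w0:T. ✓
w2: successors {w1}; ◇¬q there: w1:F. ✗
w3: no successors, so ◇◇¬q fails. ✗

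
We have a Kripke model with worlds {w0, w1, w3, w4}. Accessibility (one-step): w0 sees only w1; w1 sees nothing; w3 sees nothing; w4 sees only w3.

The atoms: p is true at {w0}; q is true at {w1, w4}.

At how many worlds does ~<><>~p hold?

w0: <><>~p is F. ✓
w1: <><>~p is F. ✓
w3: <><>~p is F. ✓
w4: <><>~p is F. ✓
Satisfying worlds: {w0, w1, w3, w4}.

4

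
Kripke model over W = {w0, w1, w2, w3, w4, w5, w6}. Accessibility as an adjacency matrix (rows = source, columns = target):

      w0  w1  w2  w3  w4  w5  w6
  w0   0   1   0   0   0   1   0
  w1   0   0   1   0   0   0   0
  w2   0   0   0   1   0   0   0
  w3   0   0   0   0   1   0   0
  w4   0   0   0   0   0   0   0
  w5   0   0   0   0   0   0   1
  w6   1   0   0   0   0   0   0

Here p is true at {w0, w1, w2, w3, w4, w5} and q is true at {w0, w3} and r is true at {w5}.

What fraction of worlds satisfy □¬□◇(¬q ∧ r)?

w0: successors {w1, w5}; ¬□◇(¬q ∧ r) there: w1:T, w5:T. ✓
w1: successors {w2}; ¬□◇(¬q ∧ r) there: w2:T. ✓
w2: successors {w3}; ¬□◇(¬q ∧ r) there: w3:T. ✓
w3: successors {w4}; ¬□◇(¬q ∧ r) there: w4:F. ✗
w4: no successors, so □¬□◇(¬q ∧ r) holds vacuously. ✓
w5: successors {w6}; ¬□◇(¬q ∧ r) there: w6:F. ✗
w6: successors {w0}; ¬□◇(¬q ∧ r) there: w0:T. ✓
That's 5 of 7 worlds, so 5/7.

5/7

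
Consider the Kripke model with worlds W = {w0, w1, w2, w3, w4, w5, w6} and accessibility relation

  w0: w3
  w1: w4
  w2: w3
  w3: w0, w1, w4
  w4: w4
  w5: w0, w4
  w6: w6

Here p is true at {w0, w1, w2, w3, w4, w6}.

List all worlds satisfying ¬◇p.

∅

w0: ◇p is T. ✗
w1: ◇p is T. ✗
w2: ◇p is T. ✗
w3: ◇p is T. ✗
w4: ◇p is T. ✗
w5: ◇p is T. ✗
w6: ◇p is T. ✗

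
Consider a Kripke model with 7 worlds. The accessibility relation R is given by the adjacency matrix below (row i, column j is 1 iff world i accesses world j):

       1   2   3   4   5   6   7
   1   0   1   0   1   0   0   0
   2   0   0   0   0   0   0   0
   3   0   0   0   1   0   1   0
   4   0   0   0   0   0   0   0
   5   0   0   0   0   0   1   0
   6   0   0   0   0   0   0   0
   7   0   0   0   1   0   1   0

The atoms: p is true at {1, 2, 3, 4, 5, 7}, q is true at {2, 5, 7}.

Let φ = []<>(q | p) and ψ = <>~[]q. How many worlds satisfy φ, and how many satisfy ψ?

For []<>(q | p):
1: successors {2, 4}; <>(q | p) there: 2:F, 4:F. ✗
2: no successors, so []<>(q | p) holds vacuously. ✓
3: successors {4, 6}; <>(q | p) there: 4:F, 6:F. ✗
4: no successors, so []<>(q | p) holds vacuously. ✓
5: successors {6}; <>(q | p) there: 6:F. ✗
6: no successors, so []<>(q | p) holds vacuously. ✓
7: successors {4, 6}; <>(q | p) there: 4:F, 6:F. ✗
— 3 worlds.
For <>~[]q:
1: successors {2, 4}; ~[]q there: 2:F, 4:F. ✗
2: no successors, so <>~[]q fails. ✗
3: successors {4, 6}; ~[]q there: 4:F, 6:F. ✗
4: no successors, so <>~[]q fails. ✗
5: successors {6}; ~[]q there: 6:F. ✗
6: no successors, so <>~[]q fails. ✗
7: successors {4, 6}; ~[]q there: 4:F, 6:F. ✗
— 0 worlds.

3 and 0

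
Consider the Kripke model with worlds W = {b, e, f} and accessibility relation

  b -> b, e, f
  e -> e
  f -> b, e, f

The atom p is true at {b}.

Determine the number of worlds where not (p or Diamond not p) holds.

0

b: p or Diamond not p is T. ✗
e: p or Diamond not p is T. ✗
f: p or Diamond not p is T. ✗
Satisfying worlds: ∅.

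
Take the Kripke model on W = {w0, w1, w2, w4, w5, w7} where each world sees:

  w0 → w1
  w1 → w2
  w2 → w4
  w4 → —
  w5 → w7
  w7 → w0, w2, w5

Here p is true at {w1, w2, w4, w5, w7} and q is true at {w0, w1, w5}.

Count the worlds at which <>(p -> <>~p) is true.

w0: successors {w1}; p -> <>~p there: w1:F. ✗
w1: successors {w2}; p -> <>~p there: w2:F. ✗
w2: successors {w4}; p -> <>~p there: w4:F. ✗
w4: no successors, so <>(p -> <>~p) fails. ✗
w5: successors {w7}; p -> <>~p there: w7:T. ✓
w7: successors {w0, w2, w5}; p -> <>~p there: w0:T, w2:F, w5:F. ✓
Satisfying worlds: {w5, w7}.

2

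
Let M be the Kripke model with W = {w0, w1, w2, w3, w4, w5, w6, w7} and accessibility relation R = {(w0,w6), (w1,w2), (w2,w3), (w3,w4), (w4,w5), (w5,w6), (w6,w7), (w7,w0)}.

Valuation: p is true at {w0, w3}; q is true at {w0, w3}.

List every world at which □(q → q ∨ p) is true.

{w0, w1, w2, w3, w4, w5, w6, w7}

w0: successors {w6}; q → q ∨ p there: w6:T. ✓
w1: successors {w2}; q → q ∨ p there: w2:T. ✓
w2: successors {w3}; q → q ∨ p there: w3:T. ✓
w3: successors {w4}; q → q ∨ p there: w4:T. ✓
w4: successors {w5}; q → q ∨ p there: w5:T. ✓
w5: successors {w6}; q → q ∨ p there: w6:T. ✓
w6: successors {w7}; q → q ∨ p there: w7:T. ✓
w7: successors {w0}; q → q ∨ p there: w0:T. ✓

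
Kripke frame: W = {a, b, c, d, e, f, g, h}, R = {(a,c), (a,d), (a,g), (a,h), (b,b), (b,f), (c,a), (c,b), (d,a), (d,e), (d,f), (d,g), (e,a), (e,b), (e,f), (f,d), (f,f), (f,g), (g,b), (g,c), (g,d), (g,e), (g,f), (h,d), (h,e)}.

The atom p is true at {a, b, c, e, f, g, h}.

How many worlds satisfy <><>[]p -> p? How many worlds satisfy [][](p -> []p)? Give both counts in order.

For <><>[]p -> p:
a: <><>[]p is T, p is T. ✓
b: <><>[]p is T, p is T. ✓
c: <><>[]p is T, p is T. ✓
d: <><>[]p is T, p is F. ✗
e: <><>[]p is T, p is T. ✓
f: <><>[]p is T, p is T. ✓
g: <><>[]p is T, p is T. ✓
h: <><>[]p is T, p is T. ✓
— 7 worlds.
For [][](p -> []p):
a: successors {c, d, g, h}; [](p -> []p) there: c:F, d:F, g:F, h:T. ✗
b: successors {b, f}; [](p -> []p) there: b:F, f:F. ✗
c: successors {a, b}; [](p -> []p) there: a:F, b:F. ✗
d: successors {a, e, f, g}; [](p -> []p) there: a:F, e:F, f:F, g:F. ✗
e: successors {a, b, f}; [](p -> []p) there: a:F, b:F, f:F. ✗
f: successors {d, f, g}; [](p -> []p) there: d:F, f:F, g:F. ✗
g: successors {b, c, d, e, f}; [](p -> []p) there: b:F, c:F, d:F, e:F, f:F. ✗
h: successors {d, e}; [](p -> []p) there: d:F, e:F. ✗
— 0 worlds.

7 and 0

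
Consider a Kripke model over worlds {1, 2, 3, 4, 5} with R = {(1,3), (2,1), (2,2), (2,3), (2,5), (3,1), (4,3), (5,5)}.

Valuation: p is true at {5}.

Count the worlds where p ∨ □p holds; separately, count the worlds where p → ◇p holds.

For p ∨ □p:
1: p is F, □p is F. ✗
2: p is F, □p is F. ✗
3: p is F, □p is F. ✗
4: p is F, □p is F. ✗
5: p is T, □p is T. ✓
— 1 world.
For p → ◇p:
1: p is F, ◇p is F. ✓
2: p is F, ◇p is T. ✓
3: p is F, ◇p is F. ✓
4: p is F, ◇p is F. ✓
5: p is T, ◇p is T. ✓
— 5 worlds.

1 and 5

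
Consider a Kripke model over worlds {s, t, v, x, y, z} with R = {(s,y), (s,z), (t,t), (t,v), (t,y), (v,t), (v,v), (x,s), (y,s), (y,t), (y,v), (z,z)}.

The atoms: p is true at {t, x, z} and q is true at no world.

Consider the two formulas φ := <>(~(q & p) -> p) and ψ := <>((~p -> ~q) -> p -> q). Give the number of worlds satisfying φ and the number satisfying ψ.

5 and 5

For <>(~(q & p) -> p):
s: successors {y, z}; ~(q & p) -> p there: y:F, z:T. ✓
t: successors {t, v, y}; ~(q & p) -> p there: t:T, v:F, y:F. ✓
v: successors {t, v}; ~(q & p) -> p there: t:T, v:F. ✓
x: successors {s}; ~(q & p) -> p there: s:F. ✗
y: successors {s, t, v}; ~(q & p) -> p there: s:F, t:T, v:F. ✓
z: successors {z}; ~(q & p) -> p there: z:T. ✓
— 5 worlds.
For <>((~p -> ~q) -> p -> q):
s: successors {y, z}; (~p -> ~q) -> p -> q there: y:T, z:F. ✓
t: successors {t, v, y}; (~p -> ~q) -> p -> q there: t:F, v:T, y:T. ✓
v: successors {t, v}; (~p -> ~q) -> p -> q there: t:F, v:T. ✓
x: successors {s}; (~p -> ~q) -> p -> q there: s:T. ✓
y: successors {s, t, v}; (~p -> ~q) -> p -> q there: s:T, t:F, v:T. ✓
z: successors {z}; (~p -> ~q) -> p -> q there: z:F. ✗
— 5 worlds.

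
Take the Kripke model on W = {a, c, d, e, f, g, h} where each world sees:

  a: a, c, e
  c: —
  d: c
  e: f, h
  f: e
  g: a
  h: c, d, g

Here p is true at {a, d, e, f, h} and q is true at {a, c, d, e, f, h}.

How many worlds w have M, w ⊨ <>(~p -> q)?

a: successors {a, c, e}; ~p -> q there: a:T, c:T, e:T. ✓
c: no successors, so <>(~p -> q) fails. ✗
d: successors {c}; ~p -> q there: c:T. ✓
e: successors {f, h}; ~p -> q there: f:T, h:T. ✓
f: successors {e}; ~p -> q there: e:T. ✓
g: successors {a}; ~p -> q there: a:T. ✓
h: successors {c, d, g}; ~p -> q there: c:T, d:T, g:F. ✓
Satisfying worlds: {a, d, e, f, g, h}.

6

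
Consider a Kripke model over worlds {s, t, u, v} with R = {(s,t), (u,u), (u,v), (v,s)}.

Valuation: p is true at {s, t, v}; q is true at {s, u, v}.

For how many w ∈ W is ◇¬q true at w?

s: successors {t}; ¬q there: t:T. ✓
t: no successors, so ◇¬q fails. ✗
u: successors {u, v}; ¬q there: u:F, v:F. ✗
v: successors {s}; ¬q there: s:F. ✗
Satisfying worlds: {s}.

1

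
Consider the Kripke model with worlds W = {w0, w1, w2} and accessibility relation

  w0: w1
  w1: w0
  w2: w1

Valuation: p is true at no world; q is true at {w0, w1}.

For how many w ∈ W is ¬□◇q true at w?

w0: □◇q is T. ✗
w1: □◇q is T. ✗
w2: □◇q is T. ✗
Satisfying worlds: ∅.

0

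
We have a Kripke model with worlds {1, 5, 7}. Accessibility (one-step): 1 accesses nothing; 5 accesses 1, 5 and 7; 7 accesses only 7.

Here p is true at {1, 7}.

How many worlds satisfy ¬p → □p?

1: ¬p is F, □p is T. ✓
5: ¬p is T, □p is F. ✗
7: ¬p is F, □p is T. ✓
Satisfying worlds: {1, 7}.

2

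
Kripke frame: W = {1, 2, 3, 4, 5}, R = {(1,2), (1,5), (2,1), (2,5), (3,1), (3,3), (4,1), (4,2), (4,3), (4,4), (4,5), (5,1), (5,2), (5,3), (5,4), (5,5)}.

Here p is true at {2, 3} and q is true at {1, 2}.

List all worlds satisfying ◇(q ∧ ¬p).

{2, 3, 4, 5}

1: successors {2, 5}; q ∧ ¬p there: 2:F, 5:F. ✗
2: successors {1, 5}; q ∧ ¬p there: 1:T, 5:F. ✓
3: successors {1, 3}; q ∧ ¬p there: 1:T, 3:F. ✓
4: successors {1, 2, 3, 4, 5}; q ∧ ¬p there: 1:T, 2:F, 3:F, 4:F, 5:F. ✓
5: successors {1, 2, 3, 4, 5}; q ∧ ¬p there: 1:T, 2:F, 3:F, 4:F, 5:F. ✓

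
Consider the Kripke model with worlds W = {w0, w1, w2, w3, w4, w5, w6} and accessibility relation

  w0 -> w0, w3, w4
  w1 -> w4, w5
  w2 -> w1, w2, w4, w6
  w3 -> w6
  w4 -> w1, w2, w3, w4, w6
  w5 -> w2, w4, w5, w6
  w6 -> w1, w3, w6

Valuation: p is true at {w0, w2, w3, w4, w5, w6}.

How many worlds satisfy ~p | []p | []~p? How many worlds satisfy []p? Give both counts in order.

For ~p | []p | []~p:
w0: ~p | []p is T, []~p is F. ✓
w1: ~p | []p is T, []~p is F. ✓
w2: ~p | []p is F, []~p is F. ✗
w3: ~p | []p is T, []~p is F. ✓
w4: ~p | []p is F, []~p is F. ✗
w5: ~p | []p is T, []~p is F. ✓
w6: ~p | []p is F, []~p is F. ✗
— 4 worlds.
For []p:
w0: successors {w0, w3, w4}; p there: w0:T, w3:T, w4:T. ✓
w1: successors {w4, w5}; p there: w4:T, w5:T. ✓
w2: successors {w1, w2, w4, w6}; p there: w1:F, w2:T, w4:T, w6:T. ✗
w3: successors {w6}; p there: w6:T. ✓
w4: successors {w1, w2, w3, w4, w6}; p there: w1:F, w2:T, w3:T, w4:T, w6:T. ✗
w5: successors {w2, w4, w5, w6}; p there: w2:T, w4:T, w5:T, w6:T. ✓
w6: successors {w1, w3, w6}; p there: w1:F, w3:T, w6:T. ✗
— 4 worlds.

4 and 4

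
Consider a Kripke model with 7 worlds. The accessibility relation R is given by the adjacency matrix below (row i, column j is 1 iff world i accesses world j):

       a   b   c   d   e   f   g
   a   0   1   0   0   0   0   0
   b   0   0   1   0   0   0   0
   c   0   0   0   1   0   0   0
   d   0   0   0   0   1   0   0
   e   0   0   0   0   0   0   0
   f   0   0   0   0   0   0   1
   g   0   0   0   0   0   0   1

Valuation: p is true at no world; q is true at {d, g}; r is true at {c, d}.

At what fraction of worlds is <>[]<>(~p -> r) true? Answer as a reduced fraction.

2/7

a: successors {b}; []<>(~p -> r) there: b:T. ✓
b: successors {c}; []<>(~p -> r) there: c:F. ✗
c: successors {d}; []<>(~p -> r) there: d:F. ✗
d: successors {e}; []<>(~p -> r) there: e:T. ✓
e: no successors, so <>[]<>(~p -> r) fails. ✗
f: successors {g}; []<>(~p -> r) there: g:F. ✗
g: successors {g}; []<>(~p -> r) there: g:F. ✗
That's 2 of 7 worlds, so 2/7.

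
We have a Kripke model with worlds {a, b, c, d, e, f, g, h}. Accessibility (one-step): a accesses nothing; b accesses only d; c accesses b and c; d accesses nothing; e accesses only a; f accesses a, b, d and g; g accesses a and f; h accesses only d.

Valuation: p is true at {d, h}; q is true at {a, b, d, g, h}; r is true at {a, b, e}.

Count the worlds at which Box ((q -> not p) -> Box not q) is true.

a: no successors, so Box ((q -> not p) -> Box not q) holds vacuously. ✓
b: successors {d}; (q -> not p) -> Box not q there: d:T. ✓
c: successors {b, c}; (q -> not p) -> Box not q there: b:F, c:F. ✗
d: no successors, so Box ((q -> not p) -> Box not q) holds vacuously. ✓
e: successors {a}; (q -> not p) -> Box not q there: a:T. ✓
f: successors {a, b, d, g}; (q -> not p) -> Box not q there: a:T, b:F, d:T, g:F. ✗
g: successors {a, f}; (q -> not p) -> Box not q there: a:T, f:F. ✗
h: successors {d}; (q -> not p) -> Box not q there: d:T. ✓
Satisfying worlds: {a, b, d, e, h}.

5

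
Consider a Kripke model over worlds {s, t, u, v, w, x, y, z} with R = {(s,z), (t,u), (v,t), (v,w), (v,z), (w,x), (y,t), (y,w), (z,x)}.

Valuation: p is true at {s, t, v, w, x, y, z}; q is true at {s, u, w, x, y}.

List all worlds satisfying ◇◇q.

s: successors {z}; ◇q there: z:T. ✓
t: successors {u}; ◇q there: u:F. ✗
u: no successors, so ◇◇q fails. ✗
v: successors {t, w, z}; ◇q there: t:T, w:T, z:T. ✓
w: successors {x}; ◇q there: x:F. ✗
x: no successors, so ◇◇q fails. ✗
y: successors {t, w}; ◇q there: t:T, w:T. ✓
z: successors {x}; ◇q there: x:F. ✗

{s, v, y}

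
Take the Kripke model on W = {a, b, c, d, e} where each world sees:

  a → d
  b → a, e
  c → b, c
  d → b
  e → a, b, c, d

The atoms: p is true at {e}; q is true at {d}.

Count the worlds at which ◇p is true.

a: successors {d}; p there: d:F. ✗
b: successors {a, e}; p there: a:F, e:T. ✓
c: successors {b, c}; p there: b:F, c:F. ✗
d: successors {b}; p there: b:F. ✗
e: successors {a, b, c, d}; p there: a:F, b:F, c:F, d:F. ✗
Satisfying worlds: {b}.

1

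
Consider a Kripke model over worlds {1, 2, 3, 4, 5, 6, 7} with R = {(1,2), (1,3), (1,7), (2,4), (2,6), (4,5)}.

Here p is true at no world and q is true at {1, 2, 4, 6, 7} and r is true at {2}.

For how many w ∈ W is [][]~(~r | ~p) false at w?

1: successors {2, 3, 7}; []~(~r | ~p) there: 2:F, 3:T, 7:T. ✗
2: successors {4, 6}; []~(~r | ~p) there: 4:F, 6:T. ✗
3: no successors, so [][]~(~r | ~p) holds vacuously. ✓
4: successors {5}; []~(~r | ~p) there: 5:T. ✓
5: no successors, so [][]~(~r | ~p) holds vacuously. ✓
6: no successors, so [][]~(~r | ~p) holds vacuously. ✓
7: no successors, so [][]~(~r | ~p) holds vacuously. ✓
Satisfying worlds: {3, 4, 5, 6, 7}.
So [][]~(~r | ~p) fails at the other 2 worlds.

2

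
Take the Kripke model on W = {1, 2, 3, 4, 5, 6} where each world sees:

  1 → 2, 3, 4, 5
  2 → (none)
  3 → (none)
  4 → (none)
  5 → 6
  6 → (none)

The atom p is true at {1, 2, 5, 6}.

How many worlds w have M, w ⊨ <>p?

1: successors {2, 3, 4, 5}; p there: 2:T, 3:F, 4:F, 5:T. ✓
2: no successors, so <>p fails. ✗
3: no successors, so <>p fails. ✗
4: no successors, so <>p fails. ✗
5: successors {6}; p there: 6:T. ✓
6: no successors, so <>p fails. ✗
Satisfying worlds: {1, 5}.

2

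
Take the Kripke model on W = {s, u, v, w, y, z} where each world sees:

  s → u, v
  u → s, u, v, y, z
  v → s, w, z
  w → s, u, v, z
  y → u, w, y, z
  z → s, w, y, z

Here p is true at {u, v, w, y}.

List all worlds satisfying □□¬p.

s: successors {u, v}; □¬p there: u:F, v:F. ✗
u: successors {s, u, v, y, z}; □¬p there: s:F, u:F, v:F, y:F, z:F. ✗
v: successors {s, w, z}; □¬p there: s:F, w:F, z:F. ✗
w: successors {s, u, v, z}; □¬p there: s:F, u:F, v:F, z:F. ✗
y: successors {u, w, y, z}; □¬p there: u:F, w:F, y:F, z:F. ✗
z: successors {s, w, y, z}; □¬p there: s:F, w:F, y:F, z:F. ✗

∅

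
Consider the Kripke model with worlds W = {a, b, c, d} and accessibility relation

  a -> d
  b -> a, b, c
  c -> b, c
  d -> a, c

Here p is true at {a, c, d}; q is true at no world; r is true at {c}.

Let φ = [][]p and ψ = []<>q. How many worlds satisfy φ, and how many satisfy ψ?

For [][]p:
a: successors {d}; []p there: d:T. ✓
b: successors {a, b, c}; []p there: a:T, b:F, c:F. ✗
c: successors {b, c}; []p there: b:F, c:F. ✗
d: successors {a, c}; []p there: a:T, c:F. ✗
— 1 world.
For []<>q:
a: successors {d}; <>q there: d:F. ✗
b: successors {a, b, c}; <>q there: a:F, b:F, c:F. ✗
c: successors {b, c}; <>q there: b:F, c:F. ✗
d: successors {a, c}; <>q there: a:F, c:F. ✗
— 0 worlds.

1 and 0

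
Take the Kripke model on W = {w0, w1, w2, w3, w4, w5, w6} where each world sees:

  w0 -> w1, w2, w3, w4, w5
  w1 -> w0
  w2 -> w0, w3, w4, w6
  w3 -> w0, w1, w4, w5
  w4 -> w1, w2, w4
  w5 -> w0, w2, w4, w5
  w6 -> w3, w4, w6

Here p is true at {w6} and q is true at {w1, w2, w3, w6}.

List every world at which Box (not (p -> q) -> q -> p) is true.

w0: successors {w1, w2, w3, w4, w5}; not (p -> q) -> q -> p there: w1:T, w2:T, w3:T, w4:T, w5:T. ✓
w1: successors {w0}; not (p -> q) -> q -> p there: w0:T. ✓
w2: successors {w0, w3, w4, w6}; not (p -> q) -> q -> p there: w0:T, w3:T, w4:T, w6:T. ✓
w3: successors {w0, w1, w4, w5}; not (p -> q) -> q -> p there: w0:T, w1:T, w4:T, w5:T. ✓
w4: successors {w1, w2, w4}; not (p -> q) -> q -> p there: w1:T, w2:T, w4:T. ✓
w5: successors {w0, w2, w4, w5}; not (p -> q) -> q -> p there: w0:T, w2:T, w4:T, w5:T. ✓
w6: successors {w3, w4, w6}; not (p -> q) -> q -> p there: w3:T, w4:T, w6:T. ✓

{w0, w1, w2, w3, w4, w5, w6}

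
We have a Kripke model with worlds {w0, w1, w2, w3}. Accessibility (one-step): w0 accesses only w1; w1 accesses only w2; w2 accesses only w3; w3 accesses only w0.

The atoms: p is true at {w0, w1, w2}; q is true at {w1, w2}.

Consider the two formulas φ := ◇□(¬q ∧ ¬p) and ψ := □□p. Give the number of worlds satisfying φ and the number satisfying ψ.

For ◇□(¬q ∧ ¬p):
w0: successors {w1}; □(¬q ∧ ¬p) there: w1:F. ✗
w1: successors {w2}; □(¬q ∧ ¬p) there: w2:T. ✓
w2: successors {w3}; □(¬q ∧ ¬p) there: w3:F. ✗
w3: successors {w0}; □(¬q ∧ ¬p) there: w0:F. ✗
— 1 world.
For □□p:
w0: successors {w1}; □p there: w1:T. ✓
w1: successors {w2}; □p there: w2:F. ✗
w2: successors {w3}; □p there: w3:T. ✓
w3: successors {w0}; □p there: w0:T. ✓
— 3 worlds.

1 and 3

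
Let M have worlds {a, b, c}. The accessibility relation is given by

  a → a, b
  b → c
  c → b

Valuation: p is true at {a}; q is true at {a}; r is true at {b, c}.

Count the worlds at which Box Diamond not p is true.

a: successors {a, b}; Diamond not p there: a:T, b:T. ✓
b: successors {c}; Diamond not p there: c:T. ✓
c: successors {b}; Diamond not p there: b:T. ✓
Satisfying worlds: {a, b, c}.

3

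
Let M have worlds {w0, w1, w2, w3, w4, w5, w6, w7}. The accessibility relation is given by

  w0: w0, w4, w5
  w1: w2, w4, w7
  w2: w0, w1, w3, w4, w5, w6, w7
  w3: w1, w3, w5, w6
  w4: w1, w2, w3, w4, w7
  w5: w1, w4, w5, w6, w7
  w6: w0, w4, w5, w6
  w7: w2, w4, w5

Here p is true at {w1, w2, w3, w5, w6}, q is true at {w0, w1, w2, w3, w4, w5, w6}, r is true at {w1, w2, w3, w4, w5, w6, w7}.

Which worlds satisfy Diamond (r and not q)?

w0: successors {w0, w4, w5}; r and not q there: w0:F, w4:F, w5:F. ✗
w1: successors {w2, w4, w7}; r and not q there: w2:F, w4:F, w7:T. ✓
w2: successors {w0, w1, w3, w4, w5, w6, w7}; r and not q there: w0:F, w1:F, w3:F, w4:F, w5:F, w6:F, w7:T. ✓
w3: successors {w1, w3, w5, w6}; r and not q there: w1:F, w3:F, w5:F, w6:F. ✗
w4: successors {w1, w2, w3, w4, w7}; r and not q there: w1:F, w2:F, w3:F, w4:F, w7:T. ✓
w5: successors {w1, w4, w5, w6, w7}; r and not q there: w1:F, w4:F, w5:F, w6:F, w7:T. ✓
w6: successors {w0, w4, w5, w6}; r and not q there: w0:F, w4:F, w5:F, w6:F. ✗
w7: successors {w2, w4, w5}; r and not q there: w2:F, w4:F, w5:F. ✗

{w1, w2, w4, w5}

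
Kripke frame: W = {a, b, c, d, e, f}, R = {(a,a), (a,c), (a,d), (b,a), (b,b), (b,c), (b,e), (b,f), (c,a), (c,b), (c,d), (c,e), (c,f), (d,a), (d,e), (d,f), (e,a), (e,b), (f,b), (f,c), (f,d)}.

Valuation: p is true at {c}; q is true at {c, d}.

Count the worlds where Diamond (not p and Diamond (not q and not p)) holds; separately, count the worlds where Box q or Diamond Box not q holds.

For Diamond (not p and Diamond (not q and not p)):
a: successors {a, c, d}; not p and Diamond (not q and not p) there: a:T, c:F, d:T. ✓
b: successors {a, b, c, e, f}; not p and Diamond (not q and not p) there: a:T, b:T, c:F, e:T, f:T. ✓
c: successors {a, b, d, e, f}; not p and Diamond (not q and not p) there: a:T, b:T, d:T, e:T, f:T. ✓
d: successors {a, e, f}; not p and Diamond (not q and not p) there: a:T, e:T, f:T. ✓
e: successors {a, b}; not p and Diamond (not q and not p) there: a:T, b:T. ✓
f: successors {b, c, d}; not p and Diamond (not q and not p) there: b:T, c:F, d:T. ✓
— 6 worlds.
For Box q or Diamond Box not q:
a: Box q is F, Diamond Box not q is T. ✓
b: Box q is F, Diamond Box not q is T. ✓
c: Box q is F, Diamond Box not q is T. ✓
d: Box q is F, Diamond Box not q is T. ✓
e: Box q is F, Diamond Box not q is F. ✗
f: Box q is F, Diamond Box not q is T. ✓
— 5 worlds.

6 and 5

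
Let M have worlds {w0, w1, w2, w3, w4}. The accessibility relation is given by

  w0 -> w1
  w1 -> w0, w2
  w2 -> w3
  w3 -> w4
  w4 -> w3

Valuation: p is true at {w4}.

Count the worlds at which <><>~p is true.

w0: successors {w1}; <>~p there: w1:T. ✓
w1: successors {w0, w2}; <>~p there: w0:T, w2:T. ✓
w2: successors {w3}; <>~p there: w3:F. ✗
w3: successors {w4}; <>~p there: w4:T. ✓
w4: successors {w3}; <>~p there: w3:F. ✗
Satisfying worlds: {w0, w1, w3}.

3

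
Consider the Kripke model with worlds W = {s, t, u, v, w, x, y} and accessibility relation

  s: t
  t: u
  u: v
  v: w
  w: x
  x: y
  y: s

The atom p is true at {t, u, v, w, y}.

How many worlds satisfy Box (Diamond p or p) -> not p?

2

s: Box (Diamond p or p) is T, not p is T. ✓
t: Box (Diamond p or p) is T, not p is F. ✗
u: Box (Diamond p or p) is T, not p is F. ✗
v: Box (Diamond p or p) is T, not p is F. ✗
w: Box (Diamond p or p) is T, not p is F. ✗
x: Box (Diamond p or p) is T, not p is T. ✓
y: Box (Diamond p or p) is T, not p is F. ✗
Satisfying worlds: {s, x}.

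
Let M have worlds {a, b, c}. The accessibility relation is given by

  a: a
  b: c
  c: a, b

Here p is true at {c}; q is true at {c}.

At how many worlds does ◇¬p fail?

a: successors {a}; ¬p there: a:T. ✓
b: successors {c}; ¬p there: c:F. ✗
c: successors {a, b}; ¬p there: a:T, b:T. ✓
Satisfying worlds: {a, c}.
So ◇¬p fails at the other 1 world.

1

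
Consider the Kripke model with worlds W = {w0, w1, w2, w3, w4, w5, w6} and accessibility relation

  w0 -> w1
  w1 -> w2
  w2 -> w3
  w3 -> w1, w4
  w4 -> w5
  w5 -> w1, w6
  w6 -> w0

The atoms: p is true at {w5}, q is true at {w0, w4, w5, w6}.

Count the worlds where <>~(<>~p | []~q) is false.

w0: successors {w1}; ~(<>~p | []~q) there: w1:F. ✗
w1: successors {w2}; ~(<>~p | []~q) there: w2:F. ✗
w2: successors {w3}; ~(<>~p | []~q) there: w3:F. ✗
w3: successors {w1, w4}; ~(<>~p | []~q) there: w1:F, w4:T. ✓
w4: successors {w5}; ~(<>~p | []~q) there: w5:F. ✗
w5: successors {w1, w6}; ~(<>~p | []~q) there: w1:F, w6:F. ✗
w6: successors {w0}; ~(<>~p | []~q) there: w0:F. ✗
Satisfying worlds: {w3}.
So <>~(<>~p | []~q) fails at the other 6 worlds.

6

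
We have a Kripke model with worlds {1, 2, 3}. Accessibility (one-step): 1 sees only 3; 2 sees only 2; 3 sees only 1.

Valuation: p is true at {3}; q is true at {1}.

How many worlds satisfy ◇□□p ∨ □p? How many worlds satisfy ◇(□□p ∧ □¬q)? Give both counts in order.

1 and 0

For ◇□□p ∨ □p:
1: ◇□□p is T, □p is T. ✓
2: ◇□□p is F, □p is F. ✗
3: ◇□□p is F, □p is F. ✗
— 1 world.
For ◇(□□p ∧ □¬q):
1: successors {3}; □□p ∧ □¬q there: 3:F. ✗
2: successors {2}; □□p ∧ □¬q there: 2:F. ✗
3: successors {1}; □□p ∧ □¬q there: 1:F. ✗
— 0 worlds.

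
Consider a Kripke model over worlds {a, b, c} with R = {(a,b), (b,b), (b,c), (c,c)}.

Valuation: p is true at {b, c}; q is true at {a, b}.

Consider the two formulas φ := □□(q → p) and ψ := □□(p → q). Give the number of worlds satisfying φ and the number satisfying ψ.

3 and 0

For □□(q → p):
a: successors {b}; □(q → p) there: b:T. ✓
b: successors {b, c}; □(q → p) there: b:T, c:T. ✓
c: successors {c}; □(q → p) there: c:T. ✓
— 3 worlds.
For □□(p → q):
a: successors {b}; □(p → q) there: b:F. ✗
b: successors {b, c}; □(p → q) there: b:F, c:F. ✗
c: successors {c}; □(p → q) there: c:F. ✗
— 0 worlds.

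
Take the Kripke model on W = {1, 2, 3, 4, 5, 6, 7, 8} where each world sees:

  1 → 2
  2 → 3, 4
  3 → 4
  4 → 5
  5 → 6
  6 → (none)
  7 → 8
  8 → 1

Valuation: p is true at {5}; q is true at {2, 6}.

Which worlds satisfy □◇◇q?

1: successors {2}; ◇◇q there: 2:F. ✗
2: successors {3, 4}; ◇◇q there: 3:F, 4:T. ✗
3: successors {4}; ◇◇q there: 4:T. ✓
4: successors {5}; ◇◇q there: 5:F. ✗
5: successors {6}; ◇◇q there: 6:F. ✗
6: no successors, so □◇◇q holds vacuously. ✓
7: successors {8}; ◇◇q there: 8:T. ✓
8: successors {1}; ◇◇q there: 1:F. ✗

{3, 6, 7}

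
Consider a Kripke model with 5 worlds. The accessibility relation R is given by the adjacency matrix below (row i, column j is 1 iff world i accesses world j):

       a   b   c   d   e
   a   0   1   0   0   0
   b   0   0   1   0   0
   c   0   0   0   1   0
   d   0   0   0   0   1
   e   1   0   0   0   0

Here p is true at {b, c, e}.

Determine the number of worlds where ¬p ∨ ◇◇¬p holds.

a: ¬p is T, ◇◇¬p is F. ✓
b: ¬p is F, ◇◇¬p is T. ✓
c: ¬p is F, ◇◇¬p is F. ✗
d: ¬p is T, ◇◇¬p is T. ✓
e: ¬p is F, ◇◇¬p is F. ✗
Satisfying worlds: {a, b, d}.

3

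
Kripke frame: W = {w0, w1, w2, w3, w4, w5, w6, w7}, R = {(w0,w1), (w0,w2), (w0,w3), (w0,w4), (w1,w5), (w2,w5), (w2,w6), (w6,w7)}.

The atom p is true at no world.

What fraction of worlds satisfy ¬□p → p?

w0: ¬□p is T, p is F. ✗
w1: ¬□p is T, p is F. ✗
w2: ¬□p is T, p is F. ✗
w3: ¬□p is F, p is F. ✓
w4: ¬□p is F, p is F. ✓
w5: ¬□p is F, p is F. ✓
w6: ¬□p is T, p is F. ✗
w7: ¬□p is F, p is F. ✓
That's 4 of 8 worlds, so 4/8 = 1/2.

1/2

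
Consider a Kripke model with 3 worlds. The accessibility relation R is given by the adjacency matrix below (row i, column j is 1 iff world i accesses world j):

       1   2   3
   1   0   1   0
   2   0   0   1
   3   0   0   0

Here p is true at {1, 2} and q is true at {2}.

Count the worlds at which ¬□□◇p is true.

1: □□◇p is F. ✓
2: □□◇p is T. ✗
3: □□◇p is T. ✗
Satisfying worlds: {1}.

1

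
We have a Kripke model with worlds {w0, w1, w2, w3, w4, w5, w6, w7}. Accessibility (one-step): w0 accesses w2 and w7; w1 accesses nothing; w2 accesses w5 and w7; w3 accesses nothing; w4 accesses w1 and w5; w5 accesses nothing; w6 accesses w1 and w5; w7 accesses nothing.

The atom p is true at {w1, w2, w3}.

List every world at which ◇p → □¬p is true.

{w1, w2, w3, w5, w7}

w0: ◇p is T, □¬p is F. ✗
w1: ◇p is F, □¬p is T. ✓
w2: ◇p is F, □¬p is T. ✓
w3: ◇p is F, □¬p is T. ✓
w4: ◇p is T, □¬p is F. ✗
w5: ◇p is F, □¬p is T. ✓
w6: ◇p is T, □¬p is F. ✗
w7: ◇p is F, □¬p is T. ✓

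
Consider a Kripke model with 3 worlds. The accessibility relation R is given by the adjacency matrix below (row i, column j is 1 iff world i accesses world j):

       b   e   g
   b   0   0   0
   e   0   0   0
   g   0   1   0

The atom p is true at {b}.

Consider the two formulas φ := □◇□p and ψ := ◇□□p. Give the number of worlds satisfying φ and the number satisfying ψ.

For □◇□p:
b: no successors, so □◇□p holds vacuously. ✓
e: no successors, so □◇□p holds vacuously. ✓
g: successors {e}; ◇□p there: e:F. ✗
— 2 worlds.
For ◇□□p:
b: no successors, so ◇□□p fails. ✗
e: no successors, so ◇□□p fails. ✗
g: successors {e}; □□p there: e:T. ✓
— 1 world.

2 and 1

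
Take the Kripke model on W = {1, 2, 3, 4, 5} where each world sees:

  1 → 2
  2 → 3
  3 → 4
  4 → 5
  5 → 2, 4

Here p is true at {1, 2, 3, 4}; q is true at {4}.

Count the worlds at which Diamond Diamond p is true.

4

1: successors {2}; Diamond p there: 2:T. ✓
2: successors {3}; Diamond p there: 3:T. ✓
3: successors {4}; Diamond p there: 4:F. ✗
4: successors {5}; Diamond p there: 5:T. ✓
5: successors {2, 4}; Diamond p there: 2:T, 4:F. ✓
Satisfying worlds: {1, 2, 4, 5}.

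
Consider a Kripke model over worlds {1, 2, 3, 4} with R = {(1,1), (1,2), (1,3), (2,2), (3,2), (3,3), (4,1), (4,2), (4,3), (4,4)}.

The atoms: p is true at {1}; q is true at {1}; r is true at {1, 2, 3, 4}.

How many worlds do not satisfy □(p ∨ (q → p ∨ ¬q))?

0

1: successors {1, 2, 3}; p ∨ (q → p ∨ ¬q) there: 1:T, 2:T, 3:T. ✓
2: successors {2}; p ∨ (q → p ∨ ¬q) there: 2:T. ✓
3: successors {2, 3}; p ∨ (q → p ∨ ¬q) there: 2:T, 3:T. ✓
4: successors {1, 2, 3, 4}; p ∨ (q → p ∨ ¬q) there: 1:T, 2:T, 3:T, 4:T. ✓
Satisfying worlds: {1, 2, 3, 4}.
So □(p ∨ (q → p ∨ ¬q)) fails at the other 0 worlds.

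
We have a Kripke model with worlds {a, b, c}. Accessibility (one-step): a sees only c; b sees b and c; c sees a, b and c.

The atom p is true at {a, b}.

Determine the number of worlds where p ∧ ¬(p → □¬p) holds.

a: p is T, ¬(p → □¬p) is F. ✗
b: p is T, ¬(p → □¬p) is T. ✓
c: p is F, ¬(p → □¬p) is F. ✗
Satisfying worlds: {b}.

1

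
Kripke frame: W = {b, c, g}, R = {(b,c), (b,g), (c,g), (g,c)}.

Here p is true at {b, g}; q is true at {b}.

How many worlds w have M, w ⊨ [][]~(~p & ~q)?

b: successors {c, g}; []~(~p & ~q) there: c:T, g:F. ✗
c: successors {g}; []~(~p & ~q) there: g:F. ✗
g: successors {c}; []~(~p & ~q) there: c:T. ✓
Satisfying worlds: {g}.

1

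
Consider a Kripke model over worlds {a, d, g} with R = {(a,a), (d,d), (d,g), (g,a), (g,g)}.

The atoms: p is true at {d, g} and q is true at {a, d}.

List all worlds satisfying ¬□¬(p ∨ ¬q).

{d, g}

a: □¬(p ∨ ¬q) is T. ✗
d: □¬(p ∨ ¬q) is F. ✓
g: □¬(p ∨ ¬q) is F. ✓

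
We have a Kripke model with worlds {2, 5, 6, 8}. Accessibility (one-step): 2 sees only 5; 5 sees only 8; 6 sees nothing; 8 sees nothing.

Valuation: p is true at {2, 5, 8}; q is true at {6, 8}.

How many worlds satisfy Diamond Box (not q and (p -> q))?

1

2: successors {5}; Box (not q and (p -> q)) there: 5:F. ✗
5: successors {8}; Box (not q and (p -> q)) there: 8:T. ✓
6: no successors, so Diamond Box (not q and (p -> q)) fails. ✗
8: no successors, so Diamond Box (not q and (p -> q)) fails. ✗
Satisfying worlds: {5}.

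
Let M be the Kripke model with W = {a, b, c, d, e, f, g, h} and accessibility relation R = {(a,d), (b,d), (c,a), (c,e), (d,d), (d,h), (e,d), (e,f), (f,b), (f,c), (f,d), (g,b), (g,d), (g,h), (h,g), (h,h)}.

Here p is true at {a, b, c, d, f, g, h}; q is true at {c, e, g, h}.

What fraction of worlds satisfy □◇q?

a: successors {d}; ◇q there: d:T. ✓
b: successors {d}; ◇q there: d:T. ✓
c: successors {a, e}; ◇q there: a:F, e:F. ✗
d: successors {d, h}; ◇q there: d:T, h:T. ✓
e: successors {d, f}; ◇q there: d:T, f:T. ✓
f: successors {b, c, d}; ◇q there: b:F, c:T, d:T. ✗
g: successors {b, d, h}; ◇q there: b:F, d:T, h:T. ✗
h: successors {g, h}; ◇q there: g:T, h:T. ✓
That's 5 of 8 worlds, so 5/8.

5/8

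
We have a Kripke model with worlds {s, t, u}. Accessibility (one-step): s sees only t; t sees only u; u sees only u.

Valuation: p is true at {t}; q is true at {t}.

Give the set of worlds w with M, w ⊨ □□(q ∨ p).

s: successors {t}; □(q ∨ p) there: t:F. ✗
t: successors {u}; □(q ∨ p) there: u:F. ✗
u: successors {u}; □(q ∨ p) there: u:F. ✗

∅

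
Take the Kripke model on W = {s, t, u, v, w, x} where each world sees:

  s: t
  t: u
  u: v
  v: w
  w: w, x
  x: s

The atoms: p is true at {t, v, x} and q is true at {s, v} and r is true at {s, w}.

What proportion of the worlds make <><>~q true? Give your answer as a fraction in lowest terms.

s: successors {t}; <>~q there: t:T. ✓
t: successors {u}; <>~q there: u:F. ✗
u: successors {v}; <>~q there: v:T. ✓
v: successors {w}; <>~q there: w:T. ✓
w: successors {w, x}; <>~q there: w:T, x:F. ✓
x: successors {s}; <>~q there: s:T. ✓
That's 5 of 6 worlds, so 5/6.

5/6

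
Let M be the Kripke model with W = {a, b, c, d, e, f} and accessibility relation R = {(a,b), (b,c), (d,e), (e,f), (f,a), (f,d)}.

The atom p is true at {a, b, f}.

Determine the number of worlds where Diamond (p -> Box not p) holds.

4

a: successors {b}; p -> Box not p there: b:T. ✓
b: successors {c}; p -> Box not p there: c:T. ✓
c: no successors, so Diamond (p -> Box not p) fails. ✗
d: successors {e}; p -> Box not p there: e:T. ✓
e: successors {f}; p -> Box not p there: f:F. ✗
f: successors {a, d}; p -> Box not p there: a:F, d:T. ✓
Satisfying worlds: {a, b, d, f}.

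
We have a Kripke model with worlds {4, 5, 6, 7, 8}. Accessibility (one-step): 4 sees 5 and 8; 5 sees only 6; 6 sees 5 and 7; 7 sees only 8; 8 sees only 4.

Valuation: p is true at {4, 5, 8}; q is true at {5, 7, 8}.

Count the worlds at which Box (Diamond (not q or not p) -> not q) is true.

4: successors {5, 8}; Diamond (not q or not p) -> not q there: 5:F, 8:F. ✗
5: successors {6}; Diamond (not q or not p) -> not q there: 6:T. ✓
6: successors {5, 7}; Diamond (not q or not p) -> not q there: 5:F, 7:T. ✗
7: successors {8}; Diamond (not q or not p) -> not q there: 8:F. ✗
8: successors {4}; Diamond (not q or not p) -> not q there: 4:T. ✓
Satisfying worlds: {5, 8}.

2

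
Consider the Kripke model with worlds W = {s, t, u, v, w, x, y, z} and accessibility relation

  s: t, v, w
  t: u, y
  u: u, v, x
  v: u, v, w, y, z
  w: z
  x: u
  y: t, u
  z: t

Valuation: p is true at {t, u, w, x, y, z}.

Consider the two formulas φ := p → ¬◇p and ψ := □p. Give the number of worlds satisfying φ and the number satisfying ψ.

For p → ¬◇p:
s: p is F, ¬◇p is F. ✓
t: p is T, ¬◇p is F. ✗
u: p is T, ¬◇p is F. ✗
v: p is F, ¬◇p is F. ✓
w: p is T, ¬◇p is F. ✗
x: p is T, ¬◇p is F. ✗
y: p is T, ¬◇p is F. ✗
z: p is T, ¬◇p is F. ✗
— 2 worlds.
For □p:
s: successors {t, v, w}; p there: t:T, v:F, w:T. ✗
t: successors {u, y}; p there: u:T, y:T. ✓
u: successors {u, v, x}; p there: u:T, v:F, x:T. ✗
v: successors {u, v, w, y, z}; p there: u:T, v:F, w:T, y:T, z:T. ✗
w: successors {z}; p there: z:T. ✓
x: successors {u}; p there: u:T. ✓
y: successors {t, u}; p there: t:T, u:T. ✓
z: successors {t}; p there: t:T. ✓
— 5 worlds.

2 and 5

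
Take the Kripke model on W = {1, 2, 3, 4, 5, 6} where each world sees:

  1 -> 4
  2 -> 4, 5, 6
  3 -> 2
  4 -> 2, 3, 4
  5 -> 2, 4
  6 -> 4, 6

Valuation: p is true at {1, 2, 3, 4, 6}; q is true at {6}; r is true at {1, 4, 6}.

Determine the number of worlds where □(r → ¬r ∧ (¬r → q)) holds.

1: successors {4}; r → ¬r ∧ (¬r → q) there: 4:F. ✗
2: successors {4, 5, 6}; r → ¬r ∧ (¬r → q) there: 4:F, 5:T, 6:F. ✗
3: successors {2}; r → ¬r ∧ (¬r → q) there: 2:T. ✓
4: successors {2, 3, 4}; r → ¬r ∧ (¬r → q) there: 2:T, 3:T, 4:F. ✗
5: successors {2, 4}; r → ¬r ∧ (¬r → q) there: 2:T, 4:F. ✗
6: successors {4, 6}; r → ¬r ∧ (¬r → q) there: 4:F, 6:F. ✗
Satisfying worlds: {3}.

1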